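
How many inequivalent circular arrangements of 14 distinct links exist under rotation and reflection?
(14-1)!/2 = 6227020800/2 = 3113510400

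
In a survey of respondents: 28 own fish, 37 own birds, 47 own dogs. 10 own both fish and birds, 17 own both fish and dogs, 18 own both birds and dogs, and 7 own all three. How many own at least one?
|A∪B∪C| = 28+37+47-10-17-18+7 = 74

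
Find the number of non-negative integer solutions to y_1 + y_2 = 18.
C(18+2-1, 2-1) = C(19, 1) = 19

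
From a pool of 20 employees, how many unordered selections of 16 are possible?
C(20,16) = 20!/(16!×4!) = 4845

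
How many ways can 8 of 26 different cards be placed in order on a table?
P(26,8) = 26!/(26-8)! = 62990928000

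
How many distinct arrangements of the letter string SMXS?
4! / (1! × 2! × 1!) = 12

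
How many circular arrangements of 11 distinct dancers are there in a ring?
Circular: fix one position, arrange the rest. (11-1)! = 3628800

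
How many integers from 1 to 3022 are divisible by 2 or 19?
⌊3022/2⌋ + ⌊3022/19⌋ - ⌊3022/38⌋ = 1511 + 159 - 79 = 1591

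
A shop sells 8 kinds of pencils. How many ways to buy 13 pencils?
C(13+8-1, 8-1) = C(20, 7) = 77520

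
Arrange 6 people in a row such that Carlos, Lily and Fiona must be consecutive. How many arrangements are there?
Treat the 3 as one block: (6-3+1)! × 3! = 24 × 6 = 144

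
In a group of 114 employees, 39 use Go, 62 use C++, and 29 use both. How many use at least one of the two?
|A∪B| = |A| + |B| - |A∩B| = 39 + 62 - 29 = 72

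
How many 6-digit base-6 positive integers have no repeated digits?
First digit: 5 choices (nonzero). Then descending: 5 × 5 × 4 × 3 × 2 × 1 = 600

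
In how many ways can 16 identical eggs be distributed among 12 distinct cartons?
C(16+12-1, 12-1) = C(27, 11) = 13037895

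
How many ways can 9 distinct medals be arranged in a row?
9! = 362880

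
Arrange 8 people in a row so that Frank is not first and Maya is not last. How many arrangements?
By inclusion-exclusion: 8! - 2×(8-1)! + (8-2)! = 40320 - 10080 + 720 = 30960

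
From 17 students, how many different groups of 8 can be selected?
C(17,8) = 17!/(8!×9!) = 24310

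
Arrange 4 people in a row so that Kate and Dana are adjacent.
Treat as block: (4-1)! × 2! = 6 × 2 = 12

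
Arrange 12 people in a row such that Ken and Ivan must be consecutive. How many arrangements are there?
Treat the 2 as one block: (12-2+1)! × 2! = 39916800 × 2 = 79833600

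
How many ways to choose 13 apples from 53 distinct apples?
C(53,13) = 53!/(13!×40!) = 841392966470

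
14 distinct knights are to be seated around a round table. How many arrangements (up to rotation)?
Circular: fix one position, arrange the rest. (14-1)! = 6227020800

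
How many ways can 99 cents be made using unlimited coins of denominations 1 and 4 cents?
Coefficient of x^99 in 1/(1-x^1) · 1/(1-x^4). Use j coins of 4 for j = 0..⌊99/4⌋ = 24, the rest in 1s: 24 + 1 = 25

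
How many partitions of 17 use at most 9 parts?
By conjugation, equals partitions of 17 into parts ≤ 9. Let r_j(i) = number of partitions of i into parts ≤ j, for i = 0..17. r_1(i) = 1 for all i; r_j(i) = r_{j-1}(i) + r_j(i-j). Rows j = 2..9: ≤2: 1 1 2 2 3 3 4 4 5 5 6 6 7 7 8 8 9 9; ≤3: 1 1 2 3 4 5 7 8 10 12 14 16 19 21 24 27 30 33; ≤4: 1 1 2 3 5 6 9 11 15 18 23 27 34 39 47 54 64 72; ≤5: 1 1 2 3 5 7 10 13 18 23 30 37 47 57 70 84 101 119; ≤6: 1 1 2 3 5 7 11 14 20 26 35 44 58 71 90 110 136 163; ≤7: 1 1 2 3 5 7 11 15 21 28 38 49 65 82 105 131 164 201; ≤8: 1 1 2 3 5 7 11 15 22 29 40 52 70 89 116 146 186 230; ≤9: 1 1 2 3 5 7 11 15 22 30 41 54 73 94 123 157 201 252. r_9(17) = 252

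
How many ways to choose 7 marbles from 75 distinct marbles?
C(75,7) = 75!/(7!×68!) = 1984829850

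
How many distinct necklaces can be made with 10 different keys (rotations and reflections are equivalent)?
(10-1)!/2 = 362880/2 = 181440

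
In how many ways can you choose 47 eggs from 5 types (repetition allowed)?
C(47+5-1, 5-1) = C(51, 4) = 249900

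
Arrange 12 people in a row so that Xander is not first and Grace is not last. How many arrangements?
By inclusion-exclusion: 12! - 2×(12-1)! + (12-2)! = 479001600 - 79833600 + 3628800 = 402796800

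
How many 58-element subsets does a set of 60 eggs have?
C(60,58) = 60!/(58!×2!) = 1770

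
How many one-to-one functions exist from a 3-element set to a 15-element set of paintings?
P(15,3) = 15!/(15-3)! = 2730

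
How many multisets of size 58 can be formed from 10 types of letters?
C(58+10-1, 10-1) = C(67, 9) = 42757703560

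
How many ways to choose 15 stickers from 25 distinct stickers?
C(25,15) = 25!/(15!×10!) = 3268760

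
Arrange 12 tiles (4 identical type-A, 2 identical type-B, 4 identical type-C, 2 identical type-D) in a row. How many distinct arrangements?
12! / (4! × 2! × 4! × 2!) = 207900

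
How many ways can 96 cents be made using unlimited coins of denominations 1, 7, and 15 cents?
Coefficient of x^96 in 1/(1-x^1) · 1/(1-x^7) · 1/(1-x^15). Case on j = number of 15-cent coins (j = 0..6); remainder r = 96 - 15j is made from {1,7} in ⌊r/7⌋+1 ways. r = 96, 81, 66, 51, 36, 21, 6 → 14 + 12 + 10 + 8 + 6 + 4 + 1 = 55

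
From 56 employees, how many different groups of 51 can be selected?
C(56,51) = 56!/(51!×5!) = 3819816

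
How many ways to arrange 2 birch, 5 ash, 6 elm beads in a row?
13! / (2! × 5! × 6!) = 36036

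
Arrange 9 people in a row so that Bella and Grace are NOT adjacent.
Total - adjacent = 9! - (9-1)!×2 = 362880 - 80640 = 282240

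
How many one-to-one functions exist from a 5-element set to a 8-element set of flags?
P(8,5) = 8!/(8-5)! = 6720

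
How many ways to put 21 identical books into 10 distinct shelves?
C(21+10-1, 10-1) = C(30, 9) = 14307150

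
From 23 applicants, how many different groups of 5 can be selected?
C(23,5) = 23!/(5!×18!) = 33649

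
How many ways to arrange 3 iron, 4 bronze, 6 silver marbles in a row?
13! / (3! × 4! × 6!) = 60060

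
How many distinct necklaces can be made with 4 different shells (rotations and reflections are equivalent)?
(4-1)!/2 = 6/2 = 3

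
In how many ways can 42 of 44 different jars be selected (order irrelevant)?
C(44,42) = 44!/(42!×2!) = 946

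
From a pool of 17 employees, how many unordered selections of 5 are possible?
C(17,5) = 17!/(5!×12!) = 6188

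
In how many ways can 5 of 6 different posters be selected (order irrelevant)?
C(6,5) = 6!/(5!×1!) = 6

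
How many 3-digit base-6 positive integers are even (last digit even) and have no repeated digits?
Last∈{0,2,4}. Last=0: 20. Last nonzero: 2×4×P(4,1) = 32. Total = 52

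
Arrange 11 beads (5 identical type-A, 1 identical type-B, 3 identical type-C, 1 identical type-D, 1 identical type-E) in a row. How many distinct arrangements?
11! / (5! × 1! × 3! × 1! × 1!) = 55440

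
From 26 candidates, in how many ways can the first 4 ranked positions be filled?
P(26,4) = 26!/(26-4)! = 358800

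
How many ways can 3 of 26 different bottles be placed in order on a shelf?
P(26,3) = 26!/(26-3)! = 15600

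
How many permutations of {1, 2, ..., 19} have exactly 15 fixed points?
Choose the 15 fixed points C(19,15) = 3876, derange the rest: !4 = Σ_{j=0}^{4} (-1)^j·4!/j! = 24 - 24 + 12 - 4 + 1 = 9. Product = 3876 × 9 = 34884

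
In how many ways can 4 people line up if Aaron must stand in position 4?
Fix one position: (4-1)! = 6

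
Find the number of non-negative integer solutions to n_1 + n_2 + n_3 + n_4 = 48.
C(48+4-1, 4-1) = C(51, 3) = 20825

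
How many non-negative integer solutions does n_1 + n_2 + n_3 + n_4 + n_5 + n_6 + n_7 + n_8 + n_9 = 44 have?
C(44+9-1, 9-1) = C(52, 8) = 752538150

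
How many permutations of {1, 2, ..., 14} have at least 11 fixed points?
Exactly j fixed points: C(14,j)·!(14-j); sum over j ≥ 11 (derangement numbers via !m = (m-1)·(!(m-1) + !(m-2)): !0..!3 = 1, 0, 1, 2). Σ_{j=11}^{14} C(14,j)·!(14-j) = C(14,11)·!3 + C(14,12)·!2 + C(14,13)·!1 + C(14,14)·!0 = 364·2 + 91·1 + 14·0 + 1·1 = 820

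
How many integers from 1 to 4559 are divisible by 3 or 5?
⌊4559/3⌋ + ⌊4559/5⌋ - ⌊4559/15⌋ = 1519 + 911 - 303 = 2127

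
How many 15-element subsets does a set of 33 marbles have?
C(33,15) = 33!/(15!×18!) = 1037158320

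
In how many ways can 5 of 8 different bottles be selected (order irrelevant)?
C(8,5) = 8!/(5!×3!) = 56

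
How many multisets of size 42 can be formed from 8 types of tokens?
C(42+8-1, 8-1) = C(49, 7) = 85900584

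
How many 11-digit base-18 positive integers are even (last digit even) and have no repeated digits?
Last∈{0,2,4,6,8,10,12,14,16}. Last=0: 70572902400. Last nonzero: 8×16×P(16,9) = 531372441600. Total = 601945344000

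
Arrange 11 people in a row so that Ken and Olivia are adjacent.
Treat as block: (11-1)! × 2! = 3628800 × 2 = 7257600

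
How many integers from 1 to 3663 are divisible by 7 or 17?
⌊3663/7⌋ + ⌊3663/17⌋ - ⌊3663/119⌋ = 523 + 215 - 30 = 708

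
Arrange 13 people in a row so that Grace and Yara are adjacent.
Treat as block: (13-1)! × 2! = 479001600 × 2 = 958003200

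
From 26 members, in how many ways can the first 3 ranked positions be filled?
P(26,3) = 26!/(26-3)! = 15600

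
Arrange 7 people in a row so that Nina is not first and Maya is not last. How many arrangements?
By inclusion-exclusion: 7! - 2×(7-1)! + (7-2)! = 5040 - 1440 + 120 = 3720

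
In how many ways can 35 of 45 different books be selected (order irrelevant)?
C(45,35) = 45!/(35!×10!) = 3190187286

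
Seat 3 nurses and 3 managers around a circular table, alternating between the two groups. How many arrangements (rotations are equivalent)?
Fix one of the nurses: (3-1)! ways for the remaining nurses, × 3! ways for the managers = 2 × 6 = 12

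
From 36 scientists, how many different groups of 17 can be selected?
C(36,17) = 36!/(17!×19!) = 8597496600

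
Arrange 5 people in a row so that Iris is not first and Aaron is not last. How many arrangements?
By inclusion-exclusion: 5! - 2×(5-1)! + (5-2)! = 120 - 48 + 6 = 78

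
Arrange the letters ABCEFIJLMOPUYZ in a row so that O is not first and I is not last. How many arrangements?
By inclusion-exclusion: 14! - 2×(14-1)! + (14-2)! = 87178291200 - 12454041600 + 479001600 = 75203251200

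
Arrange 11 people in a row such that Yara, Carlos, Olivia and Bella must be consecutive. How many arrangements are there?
Treat the 4 as one block: (11-4+1)! × 4! = 40320 × 24 = 967680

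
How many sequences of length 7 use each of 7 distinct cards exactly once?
7! = 5040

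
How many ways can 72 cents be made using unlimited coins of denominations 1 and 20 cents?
Coefficient of x^72 in 1/(1-x^1) · 1/(1-x^20). Use j coins of 20 for j = 0..⌊72/20⌋ = 3, the rest in 1s: 3 + 1 = 4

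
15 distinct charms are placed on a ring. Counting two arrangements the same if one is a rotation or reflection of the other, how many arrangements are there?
(15-1)!/2 = 87178291200/2 = 43589145600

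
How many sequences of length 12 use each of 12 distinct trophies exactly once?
12! = 479001600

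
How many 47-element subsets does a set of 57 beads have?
C(57,47) = 57!/(47!×10!) = 43183019880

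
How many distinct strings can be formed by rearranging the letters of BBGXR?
5! / (1! × 2! × 1! × 1!) = 60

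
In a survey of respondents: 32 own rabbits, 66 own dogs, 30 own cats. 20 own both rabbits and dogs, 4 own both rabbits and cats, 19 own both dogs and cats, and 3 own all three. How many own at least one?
|A∪B∪C| = 32+66+30-20-4-19+3 = 88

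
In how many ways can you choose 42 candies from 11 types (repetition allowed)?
C(42+11-1, 11-1) = C(52, 10) = 15820024220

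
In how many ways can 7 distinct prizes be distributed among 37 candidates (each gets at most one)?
P(37,7) = 37!/(37-7)! = 51889178880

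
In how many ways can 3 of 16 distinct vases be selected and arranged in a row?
P(16,3) = 16!/(16-3)! = 3360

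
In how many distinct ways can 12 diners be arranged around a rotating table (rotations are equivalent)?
Circular: fix one position, arrange the rest. (12-1)! = 39916800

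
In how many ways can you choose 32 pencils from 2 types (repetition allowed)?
C(32+2-1, 2-1) = C(33, 1) = 33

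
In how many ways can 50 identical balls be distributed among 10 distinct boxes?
C(50+10-1, 10-1) = C(59, 9) = 12565671261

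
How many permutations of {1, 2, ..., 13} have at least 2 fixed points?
Exactly j fixed points: C(13,j)·!(13-j); sum over j ≥ 2 (derangement numbers via !m = (m-1)·(!(m-1) + !(m-2)): !0..!11 = 1, 0, 1, 2, 9, 44, 265, 1854, 14833, 133496, 1334961, 14684570). Σ_{j=2}^{13} C(13,j)·!(13-j) = C(13,2)·!11 + C(13,3)·!10 + C(13,4)·!9 + C(13,5)·!8 + C(13,6)·!7 + C(13,7)·!6 + C(13,8)·!5 + C(13,9)·!4 + C(13,10)·!3 + C(13,11)·!2 + C(13,12)·!1 + C(13,13)·!0 = 78·14684570 + 286·1334961 + 715·133496 + 1287·14833 + 1716·1854 + 1716·265 + 1287·44 + 715·9 + 286·2 + 78·1 + 13·0 + 1·1 = 1645434935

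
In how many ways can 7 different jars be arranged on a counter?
7! = 5040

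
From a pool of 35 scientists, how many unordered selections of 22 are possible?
C(35,22) = 35!/(22!×13!) = 1476337800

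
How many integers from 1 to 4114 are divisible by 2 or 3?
⌊4114/2⌋ + ⌊4114/3⌋ - ⌊4114/6⌋ = 2057 + 1371 - 685 = 2743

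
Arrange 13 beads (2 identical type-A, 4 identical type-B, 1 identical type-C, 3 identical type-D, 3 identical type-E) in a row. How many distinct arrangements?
13! / (2! × 4! × 1! × 3! × 3!) = 3603600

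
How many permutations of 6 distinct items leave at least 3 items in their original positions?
Exactly j fixed points: C(6,j)·!(6-j); sum over j ≥ 3 (derangement numbers via !m = (m-1)·(!(m-1) + !(m-2)): !0..!3 = 1, 0, 1, 2). Σ_{j=3}^{6} C(6,j)·!(6-j) = C(6,3)·!3 + C(6,4)·!2 + C(6,5)·!1 + C(6,6)·!0 = 20·2 + 15·1 + 6·0 + 1·1 = 56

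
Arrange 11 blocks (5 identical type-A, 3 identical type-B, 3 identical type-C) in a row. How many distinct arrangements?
11! / (5! × 3! × 3!) = 9240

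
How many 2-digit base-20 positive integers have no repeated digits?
First digit: 19 choices (nonzero). Then descending: 19 × 19 = 361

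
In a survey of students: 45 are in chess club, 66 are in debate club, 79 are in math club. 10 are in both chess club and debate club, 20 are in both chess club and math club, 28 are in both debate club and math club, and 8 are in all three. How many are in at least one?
|A∪B∪C| = 45+66+79-10-20-28+8 = 140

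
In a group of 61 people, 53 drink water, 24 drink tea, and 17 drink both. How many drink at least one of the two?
|A∪B| = |A| + |B| - |A∩B| = 53 + 24 - 17 = 60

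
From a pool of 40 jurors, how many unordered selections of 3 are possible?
C(40,3) = 40!/(3!×37!) = 9880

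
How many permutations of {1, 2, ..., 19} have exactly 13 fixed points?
Choose the 13 fixed points C(19,13) = 27132, derange the rest: !6 = Σ_{j=0}^{6} (-1)^j·6!/j! = 720 - 720 + 360 - 120 + 30 - 6 + 1 = 265. Product = 27132 × 265 = 7189980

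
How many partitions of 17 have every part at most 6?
Let r_j(i) = number of partitions of i into parts ≤ j, for i = 0..17. r_1(i) = 1 for all i; r_j(i) = r_{j-1}(i) + r_j(i-j). Rows j = 2..6: ≤2: 1 1 2 2 3 3 4 4 5 5 6 6 7 7 8 8 9 9; ≤3: 1 1 2 3 4 5 7 8 10 12 14 16 19 21 24 27 30 33; ≤4: 1 1 2 3 5 6 9 11 15 18 23 27 34 39 47 54 64 72; ≤5: 1 1 2 3 5 7 10 13 18 23 30 37 47 57 70 84 101 119; ≤6: 1 1 2 3 5 7 11 14 20 26 35 44 58 71 90 110 136 163. r_6(17) = 163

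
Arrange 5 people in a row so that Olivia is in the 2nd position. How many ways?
Fix one position: (5-1)! = 24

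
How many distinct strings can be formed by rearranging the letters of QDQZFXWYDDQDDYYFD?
17! / (2! × 1! × 1! × 6! × 3! × 3! × 1!) = 6861254400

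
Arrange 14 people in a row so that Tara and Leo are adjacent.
Treat as block: (14-1)! × 2! = 6227020800 × 2 = 12454041600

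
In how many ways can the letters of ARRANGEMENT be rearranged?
11! / (2! × 2! × 2! × 1! × 2! × 1! × 1!) = 2494800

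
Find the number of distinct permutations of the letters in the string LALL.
4! / (1! × 3!) = 4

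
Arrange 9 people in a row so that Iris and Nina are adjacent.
Treat as block: (9-1)! × 2! = 40320 × 2 = 80640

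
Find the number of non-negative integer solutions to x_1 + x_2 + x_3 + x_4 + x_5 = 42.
C(42+5-1, 5-1) = C(46, 4) = 163185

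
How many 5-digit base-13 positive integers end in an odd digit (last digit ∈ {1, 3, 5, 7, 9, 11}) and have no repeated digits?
Last∈{1,3,5,7,9,11}. Last=0: 0. Last nonzero: 6×11×P(11,3) = 65340. Total = 65340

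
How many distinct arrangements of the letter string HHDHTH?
6! / (1! × 4! × 1!) = 30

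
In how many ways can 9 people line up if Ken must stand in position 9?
Fix one position: (9-1)! = 40320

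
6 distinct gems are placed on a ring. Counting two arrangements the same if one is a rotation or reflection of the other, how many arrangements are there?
(6-1)!/2 = 120/2 = 60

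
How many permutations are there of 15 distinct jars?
15! = 1307674368000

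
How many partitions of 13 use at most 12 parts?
By conjugation, equals partitions of 13 into parts ≤ 12. Let r_j(i) = number of partitions of i into parts ≤ j, for i = 0..13. r_1(i) = 1 for all i; r_j(i) = r_{j-1}(i) + r_j(i-j). Rows j = 2..12: ≤2: 1 1 2 2 3 3 4 4 5 5 6 6 7 7; ≤3: 1 1 2 3 4 5 7 8 10 12 14 16 19 21; ≤4: 1 1 2 3 5 6 9 11 15 18 23 27 34 39; ≤5: 1 1 2 3 5 7 10 13 18 23 30 37 47 57; ≤6: 1 1 2 3 5 7 11 14 20 26 35 44 58 71; ≤7: 1 1 2 3 5 7 11 15 21 28 38 49 65 82; ≤8: 1 1 2 3 5 7 11 15 22 29 40 52 70 89; ≤9: 1 1 2 3 5 7 11 15 22 30 41 54 73 94; ≤10: 1 1 2 3 5 7 11 15 22 30 42 55 75 97; ≤11: 1 1 2 3 5 7 11 15 22 30 42 56 76 99; ≤12: 1 1 2 3 5 7 11 15 22 30 42 56 77 100. r_12(13) = 100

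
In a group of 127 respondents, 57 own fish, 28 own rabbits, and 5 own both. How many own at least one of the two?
|A∪B| = |A| + |B| - |A∩B| = 57 + 28 - 5 = 80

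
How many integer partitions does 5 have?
Pentagonal recurrence p(n) = p(n-1) + p(n-2) - p(n-5) - p(n-7) + p(n-12) + p(n-15) - ... gives p(0..4) = 1, 1, 2, 3, 5. p(5) = p(4) + p(3) - p(0) = 5 + 3 - 1 = 7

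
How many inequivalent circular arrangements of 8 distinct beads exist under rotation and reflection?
(8-1)!/2 = 5040/2 = 2520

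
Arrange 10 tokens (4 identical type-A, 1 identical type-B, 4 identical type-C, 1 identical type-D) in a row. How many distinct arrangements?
10! / (4! × 1! × 4! × 1!) = 6300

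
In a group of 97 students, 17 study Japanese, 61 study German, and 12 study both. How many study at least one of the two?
|A∪B| = |A| + |B| - |A∩B| = 17 + 61 - 12 = 66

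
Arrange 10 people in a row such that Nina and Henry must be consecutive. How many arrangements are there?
Treat the 2 as one block: (10-2+1)! × 2! = 362880 × 2 = 725760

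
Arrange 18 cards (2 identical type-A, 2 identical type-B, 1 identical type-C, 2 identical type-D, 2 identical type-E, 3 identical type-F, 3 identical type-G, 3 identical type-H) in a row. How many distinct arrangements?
18! / (2! × 2! × 1! × 2! × 2! × 3! × 3! × 3!) = 1852538688000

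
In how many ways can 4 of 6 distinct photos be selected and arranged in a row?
P(6,4) = 6!/(6-4)! = 360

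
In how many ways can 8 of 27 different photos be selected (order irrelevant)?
C(27,8) = 27!/(8!×19!) = 2220075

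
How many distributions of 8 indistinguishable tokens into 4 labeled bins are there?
C(8+4-1, 4-1) = C(11, 3) = 165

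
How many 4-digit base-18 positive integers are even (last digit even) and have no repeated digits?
Last∈{0,2,4,6,8,10,12,14,16}. Last=0: 4080. Last nonzero: 8×16×P(16,2) = 30720. Total = 34800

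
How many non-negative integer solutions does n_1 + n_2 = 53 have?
C(53+2-1, 2-1) = C(54, 1) = 54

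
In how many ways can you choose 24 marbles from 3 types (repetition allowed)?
C(24+3-1, 3-1) = C(26, 2) = 325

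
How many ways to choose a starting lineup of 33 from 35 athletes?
C(35,33) = 35!/(33!×2!) = 595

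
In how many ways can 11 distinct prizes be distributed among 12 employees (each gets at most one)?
P(12,11) = 12!/(12-11)! = 479001600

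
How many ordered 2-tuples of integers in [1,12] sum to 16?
Coefficient of x^16 in (x + x² + ... + x^12)^2. By inclusion-exclusion on dice exceeding 12: Σ_j (-1)^j C(2,j)·C(16-1-12j, 1) = C(2,0)·C(15,1) - C(2,1)·C(3,1) = 1·15 - 2·3 = 9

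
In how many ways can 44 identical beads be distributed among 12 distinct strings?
C(44+12-1, 12-1) = C(55, 11) = 119653565850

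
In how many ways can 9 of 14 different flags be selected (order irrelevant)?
C(14,9) = 14!/(9!×5!) = 2002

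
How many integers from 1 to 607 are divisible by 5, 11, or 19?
⌊607/5⌋+⌊607/11⌋+⌊607/19⌋ - ⌊607/55⌋-⌊607/95⌋-⌊607/209⌋ + ⌊607/1045⌋ = 121+55+31 - 11-6-2 + 0 = 188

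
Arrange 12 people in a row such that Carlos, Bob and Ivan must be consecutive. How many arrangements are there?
Treat the 3 as one block: (12-3+1)! × 3! = 3628800 × 6 = 21772800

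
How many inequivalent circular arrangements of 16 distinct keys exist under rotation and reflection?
(16-1)!/2 = 1307674368000/2 = 653837184000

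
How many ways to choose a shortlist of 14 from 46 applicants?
C(46,14) = 46!/(14!×32!) = 239877544005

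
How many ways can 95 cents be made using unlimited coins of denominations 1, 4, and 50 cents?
Coefficient of x^95 in 1/(1-x^1) · 1/(1-x^4) · 1/(1-x^50). Case on j = number of 50-cent coins (j = 0..1); remainder r = 95 - 50j is made from {1,4} in ⌊r/4⌋+1 ways. r = 95, 45 → 24 + 12 = 36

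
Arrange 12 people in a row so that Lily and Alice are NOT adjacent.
Total - adjacent = 12! - (12-1)!×2 = 479001600 - 79833600 = 399168000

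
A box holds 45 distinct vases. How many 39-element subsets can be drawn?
C(45,39) = 45!/(39!×6!) = 8145060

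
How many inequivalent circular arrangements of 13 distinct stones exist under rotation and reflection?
(13-1)!/2 = 479001600/2 = 239500800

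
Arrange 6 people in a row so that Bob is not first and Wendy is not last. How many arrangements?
By inclusion-exclusion: 6! - 2×(6-1)! + (6-2)! = 720 - 240 + 24 = 504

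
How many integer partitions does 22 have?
Pentagonal recurrence p(n) = p(n-1) + p(n-2) - p(n-5) - p(n-7) + p(n-12) + p(n-15) - ... gives p(0..21) = 1, 1, 2, 3, 5, 7, 11, 15, 22, 30, 42, 56, 77, 101, 135, 176, 231, 297, 385, 490, 627, 792. p(22) = p(21) + p(20) - p(17) - p(15) + p(10) + p(7) - p(0) = 792 + 627 - 297 - 176 + 42 + 15 - 1 = 1002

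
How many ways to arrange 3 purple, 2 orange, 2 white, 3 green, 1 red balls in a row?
11! / (3! × 2! × 2! × 3! × 1!) = 277200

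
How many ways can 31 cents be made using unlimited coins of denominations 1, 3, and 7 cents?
Coefficient of x^31 in 1/(1-x^1) · 1/(1-x^3) · 1/(1-x^7). Case on j = number of 7-cent coins (j = 0..4); remainder r = 31 - 7j is made from {1,3} in ⌊r/3⌋+1 ways. r = 31, 24, 17, 10, 3 → 11 + 9 + 6 + 4 + 2 = 32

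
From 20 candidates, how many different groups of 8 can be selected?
C(20,8) = 20!/(8!×12!) = 125970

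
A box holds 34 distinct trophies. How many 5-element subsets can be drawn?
C(34,5) = 34!/(5!×29!) = 278256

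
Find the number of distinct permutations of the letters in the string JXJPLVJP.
8! / (3! × 1! × 2! × 1! × 1!) = 3360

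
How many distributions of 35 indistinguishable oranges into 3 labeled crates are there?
C(35+3-1, 3-1) = C(37, 2) = 666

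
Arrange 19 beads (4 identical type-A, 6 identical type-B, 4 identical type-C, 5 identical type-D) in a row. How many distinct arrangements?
19! / (4! × 6! × 4! × 5!) = 2444321880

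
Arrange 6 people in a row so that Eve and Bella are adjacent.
Treat as block: (6-1)! × 2! = 120 × 2 = 240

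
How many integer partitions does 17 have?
Pentagonal recurrence p(n) = p(n-1) + p(n-2) - p(n-5) - p(n-7) + p(n-12) + p(n-15) - ... gives p(0..16) = 1, 1, 2, 3, 5, 7, 11, 15, 22, 30, 42, 56, 77, 101, 135, 176, 231. p(17) = p(16) + p(15) - p(12) - p(10) + p(5) + p(2) = 231 + 176 - 77 - 42 + 7 + 2 = 297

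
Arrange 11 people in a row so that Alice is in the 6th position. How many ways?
Fix one position: (11-1)! = 3628800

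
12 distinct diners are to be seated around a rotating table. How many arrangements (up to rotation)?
Circular: fix one position, arrange the rest. (12-1)! = 39916800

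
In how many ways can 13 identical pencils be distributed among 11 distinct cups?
C(13+11-1, 11-1) = C(23, 10) = 1144066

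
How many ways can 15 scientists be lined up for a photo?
15! = 1307674368000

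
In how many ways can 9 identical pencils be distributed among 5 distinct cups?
C(9+5-1, 5-1) = C(13, 4) = 715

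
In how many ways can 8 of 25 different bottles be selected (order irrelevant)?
C(25,8) = 25!/(8!×17!) = 1081575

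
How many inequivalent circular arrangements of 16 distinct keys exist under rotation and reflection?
(16-1)!/2 = 1307674368000/2 = 653837184000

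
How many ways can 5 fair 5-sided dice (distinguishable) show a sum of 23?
Coefficient of x^23 in (x + x² + ... + x^5)^5. By inclusion-exclusion on dice exceeding 5: Σ_j (-1)^j C(5,j)·C(23-1-5j, 4) = C(5,0)·C(22,4) - C(5,1)·C(17,4) + C(5,2)·C(12,4) - C(5,3)·C(7,4) = 1·7315 - 5·2380 + 10·495 - 10·35 = 15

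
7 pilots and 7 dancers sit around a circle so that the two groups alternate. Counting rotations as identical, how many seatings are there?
Fix one of the pilots: (7-1)! ways for the remaining pilots, × 7! ways for the dancers = 720 × 5040 = 3628800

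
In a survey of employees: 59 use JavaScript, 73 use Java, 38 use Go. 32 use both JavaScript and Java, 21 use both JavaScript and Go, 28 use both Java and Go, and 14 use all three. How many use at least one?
|A∪B∪C| = 59+73+38-32-21-28+14 = 103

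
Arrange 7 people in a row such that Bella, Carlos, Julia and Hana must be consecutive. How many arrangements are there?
Treat the 4 as one block: (7-4+1)! × 4! = 24 × 24 = 576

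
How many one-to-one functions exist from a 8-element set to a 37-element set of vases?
P(37,8) = 37!/(37-8)! = 1556675366400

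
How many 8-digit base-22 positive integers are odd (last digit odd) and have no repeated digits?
Last∈{1,3,5,7,9,11,13,15,17,19,21}. Last=0: 0. Last nonzero: 11×20×P(20,6) = 6139584000. Total = 6139584000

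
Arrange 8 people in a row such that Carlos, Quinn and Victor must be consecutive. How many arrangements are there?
Treat the 3 as one block: (8-3+1)! × 3! = 720 × 6 = 4320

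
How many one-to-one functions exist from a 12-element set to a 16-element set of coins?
P(16,12) = 16!/(16-12)! = 871782912000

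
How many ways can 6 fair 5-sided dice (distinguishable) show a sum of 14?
Coefficient of x^14 in (x + x² + ... + x^5)^6. By inclusion-exclusion on dice exceeding 5: Σ_j (-1)^j C(6,j)·C(14-1-5j, 5) = C(6,0)·C(13,5) - C(6,1)·C(8,5) = 1·1287 - 6·56 = 951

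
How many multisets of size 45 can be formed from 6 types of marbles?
C(45+6-1, 6-1) = C(50, 5) = 2118760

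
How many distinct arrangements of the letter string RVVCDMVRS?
9! / (1! × 3! × 1! × 1! × 2! × 1!) = 30240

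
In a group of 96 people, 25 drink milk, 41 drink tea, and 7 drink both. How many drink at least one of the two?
|A∪B| = |A| + |B| - |A∩B| = 25 + 41 - 7 = 59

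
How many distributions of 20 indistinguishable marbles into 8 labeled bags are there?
C(20+8-1, 8-1) = C(27, 7) = 888030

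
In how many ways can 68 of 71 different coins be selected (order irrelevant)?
C(71,68) = 71!/(68!×3!) = 57155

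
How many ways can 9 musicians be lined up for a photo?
9! = 362880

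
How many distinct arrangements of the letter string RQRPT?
5! / (1! × 1! × 2! × 1!) = 60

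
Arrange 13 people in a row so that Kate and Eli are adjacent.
Treat as block: (13-1)! × 2! = 479001600 × 2 = 958003200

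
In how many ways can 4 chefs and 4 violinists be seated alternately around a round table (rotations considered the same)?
Fix one of the chefs: (4-1)! ways for the remaining chefs, × 4! ways for the violinists = 6 × 24 = 144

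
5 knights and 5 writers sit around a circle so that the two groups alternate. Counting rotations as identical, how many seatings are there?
Fix one of the knights: (5-1)! ways for the remaining knights, × 5! ways for the writers = 24 × 120 = 2880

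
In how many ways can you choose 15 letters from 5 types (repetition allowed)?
C(15+5-1, 5-1) = C(19, 4) = 3876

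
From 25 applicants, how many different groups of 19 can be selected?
C(25,19) = 25!/(19!×6!) = 177100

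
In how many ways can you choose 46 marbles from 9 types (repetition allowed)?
C(46+9-1, 9-1) = C(54, 8) = 1040465790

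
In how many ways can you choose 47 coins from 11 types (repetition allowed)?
C(47+11-1, 11-1) = C(57, 10) = 43183019880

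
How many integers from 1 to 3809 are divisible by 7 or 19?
⌊3809/7⌋ + ⌊3809/19⌋ - ⌊3809/133⌋ = 544 + 200 - 28 = 716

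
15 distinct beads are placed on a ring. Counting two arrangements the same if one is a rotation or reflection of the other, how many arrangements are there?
(15-1)!/2 = 87178291200/2 = 43589145600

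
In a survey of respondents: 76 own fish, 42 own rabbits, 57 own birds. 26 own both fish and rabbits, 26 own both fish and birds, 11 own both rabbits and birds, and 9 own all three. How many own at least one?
|A∪B∪C| = 76+42+57-26-26-11+9 = 121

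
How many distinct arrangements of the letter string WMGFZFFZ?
8! / (3! × 1! × 2! × 1! × 1!) = 3360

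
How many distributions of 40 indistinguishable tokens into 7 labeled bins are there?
C(40+7-1, 7-1) = C(46, 6) = 9366819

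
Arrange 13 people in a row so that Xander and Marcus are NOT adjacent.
Total - adjacent = 13! - (13-1)!×2 = 6227020800 - 958003200 = 5269017600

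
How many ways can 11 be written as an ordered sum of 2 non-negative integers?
C(11+2-1, 2-1) = C(12, 1) = 12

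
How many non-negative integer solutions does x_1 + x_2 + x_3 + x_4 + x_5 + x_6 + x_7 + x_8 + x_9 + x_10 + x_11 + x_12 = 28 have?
C(28+12-1, 12-1) = C(39, 11) = 1676056044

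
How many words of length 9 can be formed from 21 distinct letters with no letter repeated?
P(21,9) = 21!/(21-9)! = 106661318400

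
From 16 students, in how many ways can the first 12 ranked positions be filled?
P(16,12) = 16!/(16-12)! = 871782912000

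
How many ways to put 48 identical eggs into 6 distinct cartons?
C(48+6-1, 6-1) = C(53, 5) = 2869685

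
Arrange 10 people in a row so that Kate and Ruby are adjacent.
Treat as block: (10-1)! × 2! = 362880 × 2 = 725760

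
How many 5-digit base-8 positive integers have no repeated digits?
First digit: 7 choices (nonzero). Then descending: 7 × 7 × 6 × 5 × 4 = 5880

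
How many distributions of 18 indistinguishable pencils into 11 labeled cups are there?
C(18+11-1, 11-1) = C(28, 10) = 13123110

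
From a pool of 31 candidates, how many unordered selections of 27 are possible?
C(31,27) = 31!/(27!×4!) = 31465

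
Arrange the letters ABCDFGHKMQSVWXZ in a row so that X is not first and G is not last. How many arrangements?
By inclusion-exclusion: 15! - 2×(15-1)! + (15-2)! = 1307674368000 - 174356582400 + 6227020800 = 1139544806400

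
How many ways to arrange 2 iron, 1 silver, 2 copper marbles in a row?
5! / (2! × 1! × 2!) = 30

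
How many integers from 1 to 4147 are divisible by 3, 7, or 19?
⌊4147/3⌋+⌊4147/7⌋+⌊4147/19⌋ - ⌊4147/21⌋-⌊4147/57⌋-⌊4147/133⌋ + ⌊4147/399⌋ = 1382+592+218 - 197-72-31 + 10 = 1902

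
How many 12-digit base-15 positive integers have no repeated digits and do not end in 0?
Last digit: 14 nonzero choices. First digit: 13 (nonzero, ≠last). Middle 10: P(13,10) = 1037836800. Total = 188886297600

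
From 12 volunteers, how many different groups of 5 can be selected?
C(12,5) = 12!/(5!×7!) = 792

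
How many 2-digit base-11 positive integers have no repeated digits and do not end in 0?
Last digit: 10 nonzero choices. First digit: 9 (nonzero, ≠last). Middle 0: P(9,0) = 1. Total = 90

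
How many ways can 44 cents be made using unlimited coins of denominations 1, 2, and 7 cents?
Coefficient of x^44 in 1/(1-x^1) · 1/(1-x^2) · 1/(1-x^7). Case on j = number of 7-cent coins (j = 0..6); remainder r = 44 - 7j is made from {1,2} in ⌊r/2⌋+1 ways. r = 44, 37, 30, 23, 16, 9, 2 → 23 + 19 + 16 + 12 + 9 + 5 + 2 = 86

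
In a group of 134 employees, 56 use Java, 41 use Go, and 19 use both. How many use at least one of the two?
|A∪B| = |A| + |B| - |A∩B| = 56 + 41 - 19 = 78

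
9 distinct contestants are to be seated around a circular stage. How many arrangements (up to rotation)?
Circular: fix one position, arrange the rest. (9-1)! = 40320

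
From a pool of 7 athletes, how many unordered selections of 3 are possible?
C(7,3) = 7!/(3!×4!) = 35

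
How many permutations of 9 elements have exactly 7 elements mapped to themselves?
Choose the 7 fixed points C(9,7) = 36, derange the rest: !2 = Σ_{j=0}^{2} (-1)^j·2!/j! = 2 - 2 + 1 = 1. Product = 36 × 1 = 36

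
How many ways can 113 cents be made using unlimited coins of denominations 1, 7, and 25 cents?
Coefficient of x^113 in 1/(1-x^1) · 1/(1-x^7) · 1/(1-x^25). Case on j = number of 25-cent coins (j = 0..4); remainder r = 113 - 25j is made from {1,7} in ⌊r/7⌋+1 ways. r = 113, 88, 63, 38, 13 → 17 + 13 + 10 + 6 + 2 = 48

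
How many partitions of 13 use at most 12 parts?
By conjugation, equals partitions of 13 into parts ≤ 12. Let r_j(i) = number of partitions of i into parts ≤ j, for i = 0..13. r_1(i) = 1 for all i; r_j(i) = r_{j-1}(i) + r_j(i-j). Rows j = 2..12: ≤2: 1 1 2 2 3 3 4 4 5 5 6 6 7 7; ≤3: 1 1 2 3 4 5 7 8 10 12 14 16 19 21; ≤4: 1 1 2 3 5 6 9 11 15 18 23 27 34 39; ≤5: 1 1 2 3 5 7 10 13 18 23 30 37 47 57; ≤6: 1 1 2 3 5 7 11 14 20 26 35 44 58 71; ≤7: 1 1 2 3 5 7 11 15 21 28 38 49 65 82; ≤8: 1 1 2 3 5 7 11 15 22 29 40 52 70 89; ≤9: 1 1 2 3 5 7 11 15 22 30 41 54 73 94; ≤10: 1 1 2 3 5 7 11 15 22 30 42 55 75 97; ≤11: 1 1 2 3 5 7 11 15 22 30 42 56 76 99; ≤12: 1 1 2 3 5 7 11 15 22 30 42 56 77 100. r_12(13) = 100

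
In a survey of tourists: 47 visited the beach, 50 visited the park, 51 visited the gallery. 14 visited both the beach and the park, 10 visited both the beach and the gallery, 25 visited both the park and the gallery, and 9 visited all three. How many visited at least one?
|A∪B∪C| = 47+50+51-14-10-25+9 = 108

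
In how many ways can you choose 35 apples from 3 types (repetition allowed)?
C(35+3-1, 3-1) = C(37, 2) = 666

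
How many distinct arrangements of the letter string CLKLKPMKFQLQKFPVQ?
17! / (1! × 1! × 1! × 4! × 2! × 2! × 3! × 3!) = 102918816000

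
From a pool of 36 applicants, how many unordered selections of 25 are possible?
C(36,25) = 36!/(25!×11!) = 600805296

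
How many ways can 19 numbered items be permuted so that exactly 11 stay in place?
Choose the 11 fixed points C(19,11) = 75582, derange the rest: !8 = Σ_{j=0}^{8} (-1)^j·8!/j! = 40320 - 40320 + 20160 - 6720 + 1680 - 336 + 56 - 8 + 1 = 14833. Product = 75582 × 14833 = 1121107806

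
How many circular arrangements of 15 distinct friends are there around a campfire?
Circular: fix one position, arrange the rest. (15-1)! = 87178291200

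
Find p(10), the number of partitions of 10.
Pentagonal recurrence p(n) = p(n-1) + p(n-2) - p(n-5) - p(n-7) + p(n-12) + p(n-15) - ... gives p(0..9) = 1, 1, 2, 3, 5, 7, 11, 15, 22, 30. p(10) = p(9) + p(8) - p(5) - p(3) = 30 + 22 - 7 - 3 = 42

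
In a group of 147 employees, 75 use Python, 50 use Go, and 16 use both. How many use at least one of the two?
|A∪B| = |A| + |B| - |A∩B| = 75 + 50 - 16 = 109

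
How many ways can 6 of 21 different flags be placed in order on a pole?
P(21,6) = 21!/(21-6)! = 39070080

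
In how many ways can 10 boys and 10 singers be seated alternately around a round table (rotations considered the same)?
Fix one of the boys: (10-1)! ways for the remaining boys, × 10! ways for the singers = 362880 × 3628800 = 1316818944000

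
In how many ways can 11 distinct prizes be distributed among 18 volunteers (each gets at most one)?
P(18,11) = 18!/(18-11)! = 1270312243200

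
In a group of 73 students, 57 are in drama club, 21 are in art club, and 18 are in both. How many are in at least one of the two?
|A∪B| = |A| + |B| - |A∩B| = 57 + 21 - 18 = 60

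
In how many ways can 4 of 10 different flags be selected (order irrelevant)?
C(10,4) = 10!/(4!×6!) = 210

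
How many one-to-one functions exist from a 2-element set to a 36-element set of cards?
P(36,2) = 36!/(36-2)! = 1260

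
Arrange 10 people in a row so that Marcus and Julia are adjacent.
Treat as block: (10-1)! × 2! = 362880 × 2 = 725760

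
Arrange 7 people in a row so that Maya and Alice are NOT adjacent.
Total - adjacent = 7! - (7-1)!×2 = 5040 - 1440 = 3600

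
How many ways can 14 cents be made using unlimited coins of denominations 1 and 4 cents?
Coefficient of x^14 in 1/(1-x^1) · 1/(1-x^4). Use j coins of 4 for j = 0..⌊14/4⌋ = 3, the rest in 1s: 3 + 1 = 4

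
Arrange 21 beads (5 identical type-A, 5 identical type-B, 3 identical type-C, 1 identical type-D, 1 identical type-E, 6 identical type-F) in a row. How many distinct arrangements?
21! / (5! × 5! × 3! × 1! × 1! × 6!) = 821292151680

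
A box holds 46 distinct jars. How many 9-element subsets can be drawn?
C(46,9) = 46!/(9!×37!) = 1101716330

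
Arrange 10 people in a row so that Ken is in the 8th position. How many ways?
Fix one position: (10-1)! = 362880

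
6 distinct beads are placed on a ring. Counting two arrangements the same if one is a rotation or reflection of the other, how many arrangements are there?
(6-1)!/2 = 120/2 = 60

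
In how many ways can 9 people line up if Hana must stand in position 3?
Fix one position: (9-1)! = 40320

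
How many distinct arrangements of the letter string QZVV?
4! / (2! × 1! × 1!) = 12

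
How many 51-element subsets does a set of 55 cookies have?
C(55,51) = 55!/(51!×4!) = 341055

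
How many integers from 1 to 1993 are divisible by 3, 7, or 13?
⌊1993/3⌋+⌊1993/7⌋+⌊1993/13⌋ - ⌊1993/21⌋-⌊1993/39⌋-⌊1993/91⌋ + ⌊1993/273⌋ = 664+284+153 - 94-51-21 + 7 = 942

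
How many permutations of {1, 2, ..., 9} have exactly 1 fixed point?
Choose the 1 fixed point C(9,1) = 9, derange the rest: !8 = Σ_{j=0}^{8} (-1)^j·8!/j! = 40320 - 40320 + 20160 - 6720 + 1680 - 336 + 56 - 8 + 1 = 14833. Product = 9 × 14833 = 133497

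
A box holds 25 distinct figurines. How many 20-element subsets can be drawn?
C(25,20) = 25!/(20!×5!) = 53130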